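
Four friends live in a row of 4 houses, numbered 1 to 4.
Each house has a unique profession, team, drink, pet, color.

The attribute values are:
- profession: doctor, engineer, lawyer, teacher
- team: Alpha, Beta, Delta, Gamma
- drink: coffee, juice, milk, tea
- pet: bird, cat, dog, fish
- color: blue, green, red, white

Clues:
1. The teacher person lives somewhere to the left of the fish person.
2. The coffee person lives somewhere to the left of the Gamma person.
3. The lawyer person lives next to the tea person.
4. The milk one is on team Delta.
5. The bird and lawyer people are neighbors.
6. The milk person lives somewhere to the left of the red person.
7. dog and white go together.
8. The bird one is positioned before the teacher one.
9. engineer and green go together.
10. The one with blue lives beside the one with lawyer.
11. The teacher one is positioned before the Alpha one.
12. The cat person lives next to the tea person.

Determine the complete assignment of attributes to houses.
Solution:

House | Profession | Team | Drink | Pet | Color
-----------------------------------------------
  1   | doctor | Delta | milk | bird | blue
  2   | lawyer | Beta | coffee | cat | red
  3   | teacher | Gamma | tea | dog | white
  4   | engineer | Alpha | juice | fish | green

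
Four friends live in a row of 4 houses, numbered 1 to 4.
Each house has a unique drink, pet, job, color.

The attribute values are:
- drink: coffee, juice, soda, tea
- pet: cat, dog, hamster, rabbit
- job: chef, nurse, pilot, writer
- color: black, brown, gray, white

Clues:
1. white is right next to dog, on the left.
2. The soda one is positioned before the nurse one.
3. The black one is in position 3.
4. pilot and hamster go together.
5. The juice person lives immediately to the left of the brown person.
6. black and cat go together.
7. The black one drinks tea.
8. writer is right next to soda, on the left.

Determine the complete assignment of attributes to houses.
Solution:

House | Drink | Pet | Job | Color
---------------------------------
  1   | juice | rabbit | writer | white
  2   | soda | dog | chef | brown
  3   | tea | cat | nurse | black
  4   | coffee | hamster | pilot | gray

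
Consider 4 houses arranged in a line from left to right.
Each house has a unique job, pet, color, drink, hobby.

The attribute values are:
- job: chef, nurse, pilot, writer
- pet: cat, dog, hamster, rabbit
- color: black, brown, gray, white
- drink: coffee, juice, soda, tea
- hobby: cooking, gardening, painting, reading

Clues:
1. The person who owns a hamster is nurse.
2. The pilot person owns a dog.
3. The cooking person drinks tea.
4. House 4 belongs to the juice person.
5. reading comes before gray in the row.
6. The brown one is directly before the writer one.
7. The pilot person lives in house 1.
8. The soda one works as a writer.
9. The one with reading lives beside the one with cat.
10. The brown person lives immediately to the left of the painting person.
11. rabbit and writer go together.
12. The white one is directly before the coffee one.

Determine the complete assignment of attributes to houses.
Solution:

House | Job | Pet | Color | Drink | Hobby
-----------------------------------------
  1   | pilot | dog | brown | tea | cooking
  2   | writer | rabbit | white | soda | painting
  3   | nurse | hamster | black | coffee | reading
  4   | chef | cat | gray | juice | gardening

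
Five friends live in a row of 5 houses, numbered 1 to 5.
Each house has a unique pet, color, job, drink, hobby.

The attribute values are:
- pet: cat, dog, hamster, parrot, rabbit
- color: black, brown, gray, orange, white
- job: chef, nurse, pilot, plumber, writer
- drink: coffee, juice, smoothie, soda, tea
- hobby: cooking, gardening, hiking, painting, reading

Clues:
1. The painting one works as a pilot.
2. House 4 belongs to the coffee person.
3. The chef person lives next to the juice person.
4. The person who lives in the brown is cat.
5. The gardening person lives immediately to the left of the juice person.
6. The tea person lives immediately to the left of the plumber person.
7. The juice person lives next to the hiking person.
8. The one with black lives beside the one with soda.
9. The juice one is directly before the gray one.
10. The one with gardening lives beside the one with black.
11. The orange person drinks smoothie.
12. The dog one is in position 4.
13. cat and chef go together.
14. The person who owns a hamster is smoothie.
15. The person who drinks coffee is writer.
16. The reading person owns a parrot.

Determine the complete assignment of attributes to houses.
Solution:

House | Pet | Color | Job | Drink | Hobby
-----------------------------------------
  1   | cat | brown | chef | tea | gardening
  2   | parrot | black | plumber | juice | reading
  3   | rabbit | gray | nurse | soda | hiking
  4   | dog | white | writer | coffee | cooking
  5   | hamster | orange | pilot | smoothie | painting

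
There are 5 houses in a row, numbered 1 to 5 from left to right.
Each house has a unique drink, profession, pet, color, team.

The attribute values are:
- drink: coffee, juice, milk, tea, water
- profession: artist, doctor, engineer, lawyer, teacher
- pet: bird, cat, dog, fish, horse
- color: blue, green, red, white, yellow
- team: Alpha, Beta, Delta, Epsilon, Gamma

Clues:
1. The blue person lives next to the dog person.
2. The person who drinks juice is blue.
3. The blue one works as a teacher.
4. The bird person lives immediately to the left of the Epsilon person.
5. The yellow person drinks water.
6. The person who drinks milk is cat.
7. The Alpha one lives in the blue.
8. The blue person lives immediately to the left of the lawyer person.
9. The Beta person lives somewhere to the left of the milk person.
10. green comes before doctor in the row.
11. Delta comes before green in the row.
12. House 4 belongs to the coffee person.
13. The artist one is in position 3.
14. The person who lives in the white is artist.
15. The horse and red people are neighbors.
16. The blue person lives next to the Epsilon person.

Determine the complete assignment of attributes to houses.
Solution:

House | Drink | Profession | Pet | Color | Team
-----------------------------------------------
  1   | juice | teacher | bird | blue | Alpha
  2   | water | lawyer | dog | yellow | Epsilon
  3   | tea | artist | fish | white | Delta
  4   | coffee | engineer | horse | green | Beta
  5   | milk | doctor | cat | red | Gamma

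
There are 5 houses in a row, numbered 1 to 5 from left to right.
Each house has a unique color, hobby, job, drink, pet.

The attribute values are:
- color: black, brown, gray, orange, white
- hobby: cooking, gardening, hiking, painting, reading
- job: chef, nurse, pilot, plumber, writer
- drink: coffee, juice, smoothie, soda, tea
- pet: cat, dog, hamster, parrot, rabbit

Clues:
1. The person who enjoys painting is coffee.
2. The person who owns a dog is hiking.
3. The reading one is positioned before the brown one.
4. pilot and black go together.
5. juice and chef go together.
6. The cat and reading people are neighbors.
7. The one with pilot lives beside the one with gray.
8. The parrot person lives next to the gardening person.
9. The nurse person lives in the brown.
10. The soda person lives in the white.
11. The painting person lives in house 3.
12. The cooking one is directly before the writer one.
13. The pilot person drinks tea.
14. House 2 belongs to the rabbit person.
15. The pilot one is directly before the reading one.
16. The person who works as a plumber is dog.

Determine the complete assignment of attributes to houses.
Solution:

House | Color | Hobby | Job | Drink | Pet
-----------------------------------------
  1   | black | cooking | pilot | tea | cat
  2   | gray | reading | writer | smoothie | rabbit
  3   | brown | painting | nurse | coffee | parrot
  4   | orange | gardening | chef | juice | hamster
  5   | white | hiking | plumber | soda | dog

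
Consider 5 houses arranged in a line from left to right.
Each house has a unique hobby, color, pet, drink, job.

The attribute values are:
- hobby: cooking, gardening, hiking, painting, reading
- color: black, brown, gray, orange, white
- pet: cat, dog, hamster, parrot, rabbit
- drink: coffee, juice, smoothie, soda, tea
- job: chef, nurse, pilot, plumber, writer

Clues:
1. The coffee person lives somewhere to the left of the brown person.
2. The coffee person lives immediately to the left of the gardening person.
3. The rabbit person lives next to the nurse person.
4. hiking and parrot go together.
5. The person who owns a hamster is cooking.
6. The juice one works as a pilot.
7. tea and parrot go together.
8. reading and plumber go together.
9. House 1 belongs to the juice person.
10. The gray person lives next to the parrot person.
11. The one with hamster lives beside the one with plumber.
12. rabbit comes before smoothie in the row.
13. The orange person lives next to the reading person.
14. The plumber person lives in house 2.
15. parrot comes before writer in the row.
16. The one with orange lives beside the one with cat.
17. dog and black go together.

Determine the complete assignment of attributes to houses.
Solution:

House | Hobby | Color | Pet | Drink | Job
-----------------------------------------
  1   | cooking | orange | hamster | juice | pilot
  2   | reading | white | cat | coffee | plumber
  3   | gardening | gray | rabbit | soda | chef
  4   | hiking | brown | parrot | tea | nurse
  5   | painting | black | dog | smoothie | writer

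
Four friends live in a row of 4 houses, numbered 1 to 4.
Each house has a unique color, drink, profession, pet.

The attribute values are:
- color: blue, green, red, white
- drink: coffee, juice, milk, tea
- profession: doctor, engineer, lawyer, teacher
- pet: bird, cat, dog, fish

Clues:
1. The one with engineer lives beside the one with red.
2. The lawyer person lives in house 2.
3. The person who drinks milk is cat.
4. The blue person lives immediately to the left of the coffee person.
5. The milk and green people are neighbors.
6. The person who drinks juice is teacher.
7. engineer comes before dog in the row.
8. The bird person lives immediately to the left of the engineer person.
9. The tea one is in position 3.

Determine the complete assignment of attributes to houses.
Solution:

House | Color | Drink | Profession | Pet
----------------------------------------
  1   | blue | milk | doctor | cat
  2   | green | coffee | lawyer | bird
  3   | white | tea | engineer | fish
  4   | red | juice | teacher | dog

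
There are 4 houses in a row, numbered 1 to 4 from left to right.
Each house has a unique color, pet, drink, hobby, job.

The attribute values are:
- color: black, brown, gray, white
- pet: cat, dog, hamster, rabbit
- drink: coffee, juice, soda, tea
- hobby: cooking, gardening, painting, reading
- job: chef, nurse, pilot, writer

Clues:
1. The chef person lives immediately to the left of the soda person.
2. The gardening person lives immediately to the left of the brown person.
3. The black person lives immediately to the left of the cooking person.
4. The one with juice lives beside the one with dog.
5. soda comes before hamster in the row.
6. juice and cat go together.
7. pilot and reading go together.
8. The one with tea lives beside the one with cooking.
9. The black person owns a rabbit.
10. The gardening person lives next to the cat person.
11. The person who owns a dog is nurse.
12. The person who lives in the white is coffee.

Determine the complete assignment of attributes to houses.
Solution:

House | Color | Pet | Drink | Hobby | Job
-----------------------------------------
  1   | black | rabbit | tea | gardening | writer
  2   | brown | cat | juice | cooking | chef
  3   | gray | dog | soda | painting | nurse
  4   | white | hamster | coffee | reading | pilot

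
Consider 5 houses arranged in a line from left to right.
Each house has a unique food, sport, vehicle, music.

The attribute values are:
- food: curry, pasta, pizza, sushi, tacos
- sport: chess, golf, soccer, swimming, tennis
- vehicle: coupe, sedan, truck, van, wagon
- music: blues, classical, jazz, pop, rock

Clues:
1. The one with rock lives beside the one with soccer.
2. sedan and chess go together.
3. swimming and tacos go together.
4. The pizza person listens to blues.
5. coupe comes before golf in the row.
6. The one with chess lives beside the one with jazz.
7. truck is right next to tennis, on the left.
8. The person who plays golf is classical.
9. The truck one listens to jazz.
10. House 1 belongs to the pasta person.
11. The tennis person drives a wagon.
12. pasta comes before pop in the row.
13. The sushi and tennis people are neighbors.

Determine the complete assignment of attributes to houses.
Solution:

House | Food | Sport | Vehicle | Music
--------------------------------------
  1   | pasta | chess | sedan | rock
  2   | sushi | soccer | truck | jazz
  3   | pizza | tennis | wagon | blues
  4   | tacos | swimming | coupe | pop
  5   | curry | golf | van | classical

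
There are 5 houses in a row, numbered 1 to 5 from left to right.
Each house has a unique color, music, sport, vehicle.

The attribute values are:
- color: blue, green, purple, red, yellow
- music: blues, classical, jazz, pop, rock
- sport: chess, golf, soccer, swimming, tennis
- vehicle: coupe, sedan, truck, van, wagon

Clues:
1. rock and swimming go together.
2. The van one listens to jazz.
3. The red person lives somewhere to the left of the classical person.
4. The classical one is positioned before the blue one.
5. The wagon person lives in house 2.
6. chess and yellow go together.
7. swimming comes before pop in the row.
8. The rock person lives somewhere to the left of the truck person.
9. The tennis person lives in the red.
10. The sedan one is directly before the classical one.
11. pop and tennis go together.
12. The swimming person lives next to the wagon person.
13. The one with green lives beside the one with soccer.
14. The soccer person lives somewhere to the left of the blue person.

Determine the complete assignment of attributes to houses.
Solution:

House | Color | Music | Sport | Vehicle
---------------------------------------
  1   | green | rock | swimming | coupe
  2   | purple | blues | soccer | wagon
  3   | red | pop | tennis | sedan
  4   | yellow | classical | chess | truck
  5   | blue | jazz | golf | van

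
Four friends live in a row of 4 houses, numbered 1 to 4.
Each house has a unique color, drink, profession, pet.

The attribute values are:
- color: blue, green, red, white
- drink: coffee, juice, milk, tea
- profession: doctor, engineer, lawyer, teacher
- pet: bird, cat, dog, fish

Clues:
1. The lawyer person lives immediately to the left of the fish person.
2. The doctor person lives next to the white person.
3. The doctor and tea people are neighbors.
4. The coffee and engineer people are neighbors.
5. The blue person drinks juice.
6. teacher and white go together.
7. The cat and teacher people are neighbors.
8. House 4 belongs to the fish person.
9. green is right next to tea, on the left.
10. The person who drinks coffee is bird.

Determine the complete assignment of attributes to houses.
Solution:

House | Color | Drink | Profession | Pet
----------------------------------------
  1   | green | milk | doctor | cat
  2   | white | tea | teacher | dog
  3   | red | coffee | lawyer | bird
  4   | blue | juice | engineer | fish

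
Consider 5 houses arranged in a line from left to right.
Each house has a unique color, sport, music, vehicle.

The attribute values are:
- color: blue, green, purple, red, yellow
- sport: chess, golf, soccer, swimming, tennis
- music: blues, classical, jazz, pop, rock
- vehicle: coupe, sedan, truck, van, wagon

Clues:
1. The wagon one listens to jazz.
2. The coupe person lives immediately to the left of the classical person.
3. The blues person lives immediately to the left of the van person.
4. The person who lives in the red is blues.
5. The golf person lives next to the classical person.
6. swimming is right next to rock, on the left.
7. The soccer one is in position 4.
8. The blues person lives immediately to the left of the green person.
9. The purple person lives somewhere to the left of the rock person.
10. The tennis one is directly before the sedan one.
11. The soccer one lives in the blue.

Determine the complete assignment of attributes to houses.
Solution:

House | Color | Sport | Music | Vehicle
---------------------------------------
  1   | red | golf | blues | coupe
  2   | green | tennis | classical | van
  3   | purple | swimming | pop | sedan
  4   | blue | soccer | rock | truck
  5   | yellow | chess | jazz | wagon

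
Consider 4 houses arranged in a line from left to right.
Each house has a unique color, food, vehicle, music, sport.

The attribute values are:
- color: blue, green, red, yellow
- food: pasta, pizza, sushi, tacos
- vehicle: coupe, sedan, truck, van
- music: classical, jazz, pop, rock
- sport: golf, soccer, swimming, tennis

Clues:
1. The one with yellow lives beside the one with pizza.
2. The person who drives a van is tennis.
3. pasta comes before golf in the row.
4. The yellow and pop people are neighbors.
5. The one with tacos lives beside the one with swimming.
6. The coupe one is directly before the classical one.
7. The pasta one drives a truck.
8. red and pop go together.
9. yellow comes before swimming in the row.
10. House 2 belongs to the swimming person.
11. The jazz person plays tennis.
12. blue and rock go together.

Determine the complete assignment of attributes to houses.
Solution:

House | Color | Food | Vehicle | Music | Sport
----------------------------------------------
  1   | yellow | tacos | van | jazz | tennis
  2   | red | pizza | coupe | pop | swimming
  3   | green | pasta | truck | classical | soccer
  4   | blue | sushi | sedan | rock | golf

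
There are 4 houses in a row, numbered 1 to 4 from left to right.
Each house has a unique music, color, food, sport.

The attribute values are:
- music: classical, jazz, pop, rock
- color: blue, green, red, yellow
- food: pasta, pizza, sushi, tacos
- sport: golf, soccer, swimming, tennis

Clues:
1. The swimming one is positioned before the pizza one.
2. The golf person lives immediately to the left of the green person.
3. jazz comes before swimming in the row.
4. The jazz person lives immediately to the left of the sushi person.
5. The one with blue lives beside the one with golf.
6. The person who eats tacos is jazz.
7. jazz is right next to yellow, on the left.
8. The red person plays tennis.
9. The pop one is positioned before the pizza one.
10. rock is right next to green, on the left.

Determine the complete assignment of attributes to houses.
Solution:

House | Music | Color | Food | Sport
------------------------------------
  1   | jazz | blue | tacos | soccer
  2   | rock | yellow | sushi | golf
  3   | pop | green | pasta | swimming
  4   | classical | red | pizza | tennis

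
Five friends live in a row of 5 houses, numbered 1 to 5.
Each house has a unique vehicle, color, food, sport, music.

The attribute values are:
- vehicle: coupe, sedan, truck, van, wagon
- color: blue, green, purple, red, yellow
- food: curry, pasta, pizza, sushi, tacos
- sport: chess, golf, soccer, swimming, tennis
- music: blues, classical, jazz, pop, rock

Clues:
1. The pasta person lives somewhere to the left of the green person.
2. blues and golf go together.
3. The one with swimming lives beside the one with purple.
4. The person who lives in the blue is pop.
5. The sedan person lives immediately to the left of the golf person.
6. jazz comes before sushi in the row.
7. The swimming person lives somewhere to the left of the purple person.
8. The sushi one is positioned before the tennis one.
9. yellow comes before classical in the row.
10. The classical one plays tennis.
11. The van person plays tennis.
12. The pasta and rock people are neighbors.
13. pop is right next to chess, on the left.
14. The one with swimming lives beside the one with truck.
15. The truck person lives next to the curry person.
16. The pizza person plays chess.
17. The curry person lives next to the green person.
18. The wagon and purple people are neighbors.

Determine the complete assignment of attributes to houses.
Solution:

House | Vehicle | Color | Food | Sport | Music
----------------------------------------------
  1   | wagon | blue | pasta | swimming | pop
  2   | truck | purple | pizza | chess | rock
  3   | sedan | yellow | curry | soccer | jazz
  4   | coupe | green | sushi | golf | blues
  5   | van | red | tacos | tennis | classical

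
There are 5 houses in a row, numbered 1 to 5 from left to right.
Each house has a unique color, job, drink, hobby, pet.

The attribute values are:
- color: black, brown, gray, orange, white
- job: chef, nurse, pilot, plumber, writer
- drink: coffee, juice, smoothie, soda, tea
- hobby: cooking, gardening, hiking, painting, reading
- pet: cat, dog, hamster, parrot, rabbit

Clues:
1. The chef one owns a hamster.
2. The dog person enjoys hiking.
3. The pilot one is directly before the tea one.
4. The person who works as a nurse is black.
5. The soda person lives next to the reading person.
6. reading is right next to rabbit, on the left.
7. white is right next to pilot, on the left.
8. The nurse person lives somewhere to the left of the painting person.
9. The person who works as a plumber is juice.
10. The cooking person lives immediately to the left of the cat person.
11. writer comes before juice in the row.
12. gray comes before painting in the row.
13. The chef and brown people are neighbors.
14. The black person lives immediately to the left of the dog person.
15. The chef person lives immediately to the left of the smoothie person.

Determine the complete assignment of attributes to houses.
Solution:

House | Color | Job | Drink | Hobby | Pet
-----------------------------------------
  1   | white | chef | soda | cooking | hamster
  2   | brown | pilot | smoothie | reading | cat
  3   | black | nurse | tea | gardening | rabbit
  4   | gray | writer | coffee | hiking | dog
  5   | orange | plumber | juice | painting | parrot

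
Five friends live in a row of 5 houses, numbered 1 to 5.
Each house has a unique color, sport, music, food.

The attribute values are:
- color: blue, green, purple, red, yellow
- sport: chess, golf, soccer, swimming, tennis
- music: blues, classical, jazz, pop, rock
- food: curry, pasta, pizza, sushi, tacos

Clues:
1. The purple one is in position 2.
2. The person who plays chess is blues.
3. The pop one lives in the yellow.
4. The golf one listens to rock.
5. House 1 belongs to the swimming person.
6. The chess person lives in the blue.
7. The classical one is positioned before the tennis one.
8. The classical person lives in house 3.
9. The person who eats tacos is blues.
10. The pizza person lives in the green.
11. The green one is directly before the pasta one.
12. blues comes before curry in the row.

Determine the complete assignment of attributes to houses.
Solution:

House | Color | Sport | Music | Food
------------------------------------
  1   | green | swimming | jazz | pizza
  2   | purple | golf | rock | pasta
  3   | red | soccer | classical | sushi
  4   | blue | chess | blues | tacos
  5   | yellow | tennis | pop | curry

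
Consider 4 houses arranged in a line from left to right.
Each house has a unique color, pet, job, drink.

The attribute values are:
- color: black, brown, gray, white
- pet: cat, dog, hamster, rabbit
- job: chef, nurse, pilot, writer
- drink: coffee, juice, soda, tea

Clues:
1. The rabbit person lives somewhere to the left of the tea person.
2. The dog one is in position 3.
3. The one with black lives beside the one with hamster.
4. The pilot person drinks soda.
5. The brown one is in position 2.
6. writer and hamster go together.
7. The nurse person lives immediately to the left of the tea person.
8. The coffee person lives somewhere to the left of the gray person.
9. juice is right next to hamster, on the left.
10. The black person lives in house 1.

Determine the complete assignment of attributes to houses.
Solution:

House | Color | Pet | Job | Drink
---------------------------------
  1   | black | rabbit | nurse | juice
  2   | brown | hamster | writer | tea
  3   | white | dog | chef | coffee
  4   | gray | cat | pilot | soda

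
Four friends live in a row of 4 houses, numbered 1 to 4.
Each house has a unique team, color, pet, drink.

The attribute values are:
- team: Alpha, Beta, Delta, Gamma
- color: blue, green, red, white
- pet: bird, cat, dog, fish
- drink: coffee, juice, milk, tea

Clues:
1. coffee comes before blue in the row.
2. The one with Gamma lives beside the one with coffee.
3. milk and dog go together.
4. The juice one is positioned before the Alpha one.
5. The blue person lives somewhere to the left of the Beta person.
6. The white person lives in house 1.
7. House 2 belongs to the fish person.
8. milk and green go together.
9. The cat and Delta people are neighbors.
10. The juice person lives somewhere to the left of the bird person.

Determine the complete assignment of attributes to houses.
Solution:

House | Team | Color | Pet | Drink
----------------------------------
  1   | Gamma | white | cat | juice
  2   | Delta | red | fish | coffee
  3   | Alpha | blue | bird | tea
  4   | Beta | green | dog | milk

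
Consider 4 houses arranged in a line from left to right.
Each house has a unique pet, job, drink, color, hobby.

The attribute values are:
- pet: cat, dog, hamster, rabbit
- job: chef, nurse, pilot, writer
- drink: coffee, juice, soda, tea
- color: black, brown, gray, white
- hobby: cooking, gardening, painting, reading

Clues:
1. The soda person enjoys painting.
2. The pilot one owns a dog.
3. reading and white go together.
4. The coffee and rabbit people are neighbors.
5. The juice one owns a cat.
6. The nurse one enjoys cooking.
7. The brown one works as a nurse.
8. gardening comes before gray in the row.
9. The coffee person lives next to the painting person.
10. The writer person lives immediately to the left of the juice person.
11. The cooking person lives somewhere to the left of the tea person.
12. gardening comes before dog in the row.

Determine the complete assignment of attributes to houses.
Solution:

House | Pet | Job | Drink | Color | Hobby
-----------------------------------------
  1   | hamster | chef | coffee | black | gardening
  2   | rabbit | writer | soda | gray | painting
  3   | cat | nurse | juice | brown | cooking
  4   | dog | pilot | tea | white | reading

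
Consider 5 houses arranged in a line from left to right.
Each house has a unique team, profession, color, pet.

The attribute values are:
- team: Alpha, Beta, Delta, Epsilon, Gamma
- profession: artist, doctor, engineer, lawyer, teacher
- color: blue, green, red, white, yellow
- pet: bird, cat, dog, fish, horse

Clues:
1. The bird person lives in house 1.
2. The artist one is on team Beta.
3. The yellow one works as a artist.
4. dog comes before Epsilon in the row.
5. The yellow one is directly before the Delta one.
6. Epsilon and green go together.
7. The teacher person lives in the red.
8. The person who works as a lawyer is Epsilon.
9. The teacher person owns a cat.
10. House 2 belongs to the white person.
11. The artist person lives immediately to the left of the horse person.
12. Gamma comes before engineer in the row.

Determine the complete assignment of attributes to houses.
Solution:

House | Team | Profession | Color | Pet
---------------------------------------
  1   | Beta | artist | yellow | bird
  2   | Delta | doctor | white | horse
  3   | Gamma | teacher | red | cat
  4   | Alpha | engineer | blue | dog
  5   | Epsilon | lawyer | green | fish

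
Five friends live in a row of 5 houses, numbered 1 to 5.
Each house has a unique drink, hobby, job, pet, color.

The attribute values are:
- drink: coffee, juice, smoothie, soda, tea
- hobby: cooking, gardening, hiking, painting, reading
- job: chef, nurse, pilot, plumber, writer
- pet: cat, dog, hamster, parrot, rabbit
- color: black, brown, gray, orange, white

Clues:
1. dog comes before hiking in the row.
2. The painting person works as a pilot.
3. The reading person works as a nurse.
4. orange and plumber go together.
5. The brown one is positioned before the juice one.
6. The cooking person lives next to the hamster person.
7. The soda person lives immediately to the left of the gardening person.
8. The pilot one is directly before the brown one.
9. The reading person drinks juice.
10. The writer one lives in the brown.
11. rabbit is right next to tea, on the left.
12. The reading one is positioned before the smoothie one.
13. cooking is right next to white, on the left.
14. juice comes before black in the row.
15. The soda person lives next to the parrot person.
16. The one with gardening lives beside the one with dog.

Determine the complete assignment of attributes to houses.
Solution:

House | Drink | Hobby | Job | Pet | Color
-----------------------------------------
  1   | soda | painting | pilot | rabbit | gray
  2   | tea | gardening | writer | parrot | brown
  3   | coffee | cooking | plumber | dog | orange
  4   | juice | reading | nurse | hamster | white
  5   | smoothie | hiking | chef | cat | black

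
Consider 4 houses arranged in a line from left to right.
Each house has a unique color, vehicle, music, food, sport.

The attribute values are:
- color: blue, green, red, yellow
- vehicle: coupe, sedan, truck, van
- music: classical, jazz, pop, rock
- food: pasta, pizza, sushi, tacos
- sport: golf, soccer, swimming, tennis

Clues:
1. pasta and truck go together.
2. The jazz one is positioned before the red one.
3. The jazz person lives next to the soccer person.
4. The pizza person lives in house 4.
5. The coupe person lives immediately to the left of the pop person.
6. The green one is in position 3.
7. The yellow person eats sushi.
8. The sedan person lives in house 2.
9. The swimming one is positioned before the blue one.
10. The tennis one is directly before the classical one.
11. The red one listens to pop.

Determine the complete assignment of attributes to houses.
Solution:

House | Color | Vehicle | Music | Food | Sport
----------------------------------------------
  1   | yellow | coupe | jazz | sushi | swimming
  2   | red | sedan | pop | tacos | soccer
  3   | green | truck | rock | pasta | tennis
  4   | blue | van | classical | pizza | golf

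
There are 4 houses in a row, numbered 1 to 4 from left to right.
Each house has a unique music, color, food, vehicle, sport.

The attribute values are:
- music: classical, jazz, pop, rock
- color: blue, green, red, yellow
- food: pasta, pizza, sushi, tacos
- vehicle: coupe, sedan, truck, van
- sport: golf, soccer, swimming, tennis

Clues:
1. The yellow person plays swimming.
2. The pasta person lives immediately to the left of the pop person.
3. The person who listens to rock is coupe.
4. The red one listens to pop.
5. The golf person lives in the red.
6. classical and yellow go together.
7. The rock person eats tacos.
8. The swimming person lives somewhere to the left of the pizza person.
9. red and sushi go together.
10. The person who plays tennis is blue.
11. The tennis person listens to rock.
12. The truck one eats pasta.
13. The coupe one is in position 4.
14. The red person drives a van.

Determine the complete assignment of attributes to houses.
Solution:

House | Music | Color | Food | Vehicle | Sport
----------------------------------------------
  1   | classical | yellow | pasta | truck | swimming
  2   | pop | red | sushi | van | golf
  3   | jazz | green | pizza | sedan | soccer
  4   | rock | blue | tacos | coupe | tennis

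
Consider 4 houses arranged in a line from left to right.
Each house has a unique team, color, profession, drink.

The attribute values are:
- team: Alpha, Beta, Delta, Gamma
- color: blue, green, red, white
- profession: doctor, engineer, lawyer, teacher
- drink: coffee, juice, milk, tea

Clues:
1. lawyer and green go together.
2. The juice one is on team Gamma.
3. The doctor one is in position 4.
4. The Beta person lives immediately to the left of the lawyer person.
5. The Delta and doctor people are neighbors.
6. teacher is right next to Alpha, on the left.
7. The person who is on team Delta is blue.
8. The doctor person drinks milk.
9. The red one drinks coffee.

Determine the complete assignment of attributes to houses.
Solution:

House | Team | Color | Profession | Drink
-----------------------------------------
  1   | Beta | red | engineer | coffee
  2   | Gamma | green | lawyer | juice
  3   | Delta | blue | teacher | tea
  4   | Alpha | white | doctor | milk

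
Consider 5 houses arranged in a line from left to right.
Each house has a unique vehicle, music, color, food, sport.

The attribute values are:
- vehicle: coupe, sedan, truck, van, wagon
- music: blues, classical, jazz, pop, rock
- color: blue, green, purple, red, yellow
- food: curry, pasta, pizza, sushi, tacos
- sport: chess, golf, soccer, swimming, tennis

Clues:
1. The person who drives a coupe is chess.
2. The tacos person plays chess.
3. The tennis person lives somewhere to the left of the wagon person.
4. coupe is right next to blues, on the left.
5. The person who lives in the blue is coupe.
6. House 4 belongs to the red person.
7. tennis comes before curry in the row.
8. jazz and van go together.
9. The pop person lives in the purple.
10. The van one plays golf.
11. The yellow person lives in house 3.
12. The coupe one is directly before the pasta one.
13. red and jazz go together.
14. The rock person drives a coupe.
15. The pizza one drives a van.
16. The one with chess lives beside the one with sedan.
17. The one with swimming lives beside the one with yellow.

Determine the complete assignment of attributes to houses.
Solution:

House | Vehicle | Music | Color | Food | Sport
----------------------------------------------
  1   | coupe | rock | blue | tacos | chess
  2   | sedan | blues | green | pasta | swimming
  3   | truck | classical | yellow | sushi | tennis
  4   | van | jazz | red | pizza | golf
  5   | wagon | pop | purple | curry | soccer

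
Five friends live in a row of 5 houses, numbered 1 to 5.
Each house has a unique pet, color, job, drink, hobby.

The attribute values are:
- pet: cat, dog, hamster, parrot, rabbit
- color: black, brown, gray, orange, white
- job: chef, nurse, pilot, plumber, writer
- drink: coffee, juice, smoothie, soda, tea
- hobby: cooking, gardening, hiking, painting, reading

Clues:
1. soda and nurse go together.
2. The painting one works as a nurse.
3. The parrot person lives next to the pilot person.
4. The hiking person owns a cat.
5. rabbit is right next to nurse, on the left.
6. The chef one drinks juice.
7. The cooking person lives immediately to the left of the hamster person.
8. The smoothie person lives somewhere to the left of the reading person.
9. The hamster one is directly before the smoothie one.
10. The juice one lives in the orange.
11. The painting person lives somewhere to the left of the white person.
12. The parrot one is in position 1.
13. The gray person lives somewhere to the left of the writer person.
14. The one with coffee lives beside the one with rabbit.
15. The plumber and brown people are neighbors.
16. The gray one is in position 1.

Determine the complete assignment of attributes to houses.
Solution:

House | Pet | Color | Job | Drink | Hobby
-----------------------------------------
  1   | parrot | gray | plumber | coffee | gardening
  2   | rabbit | brown | pilot | tea | cooking
  3   | hamster | black | nurse | soda | painting
  4   | cat | white | writer | smoothie | hiking
  5   | dog | orange | chef | juice | reading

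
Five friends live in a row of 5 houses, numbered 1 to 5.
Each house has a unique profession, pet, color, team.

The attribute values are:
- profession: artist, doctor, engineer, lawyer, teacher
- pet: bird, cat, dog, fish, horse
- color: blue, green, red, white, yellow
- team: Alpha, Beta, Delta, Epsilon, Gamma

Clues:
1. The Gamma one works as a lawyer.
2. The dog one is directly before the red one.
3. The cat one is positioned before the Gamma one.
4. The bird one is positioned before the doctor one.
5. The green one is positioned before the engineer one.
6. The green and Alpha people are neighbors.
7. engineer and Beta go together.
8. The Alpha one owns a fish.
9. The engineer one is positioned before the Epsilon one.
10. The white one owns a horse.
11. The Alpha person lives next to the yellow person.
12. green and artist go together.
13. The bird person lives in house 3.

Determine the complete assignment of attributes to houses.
Solution:

House | Profession | Pet | Color | Team
---------------------------------------
  1   | artist | dog | green | Delta
  2   | teacher | fish | red | Alpha
  3   | engineer | bird | yellow | Beta
  4   | doctor | cat | blue | Epsilon
  5   | lawyer | horse | white | Gamma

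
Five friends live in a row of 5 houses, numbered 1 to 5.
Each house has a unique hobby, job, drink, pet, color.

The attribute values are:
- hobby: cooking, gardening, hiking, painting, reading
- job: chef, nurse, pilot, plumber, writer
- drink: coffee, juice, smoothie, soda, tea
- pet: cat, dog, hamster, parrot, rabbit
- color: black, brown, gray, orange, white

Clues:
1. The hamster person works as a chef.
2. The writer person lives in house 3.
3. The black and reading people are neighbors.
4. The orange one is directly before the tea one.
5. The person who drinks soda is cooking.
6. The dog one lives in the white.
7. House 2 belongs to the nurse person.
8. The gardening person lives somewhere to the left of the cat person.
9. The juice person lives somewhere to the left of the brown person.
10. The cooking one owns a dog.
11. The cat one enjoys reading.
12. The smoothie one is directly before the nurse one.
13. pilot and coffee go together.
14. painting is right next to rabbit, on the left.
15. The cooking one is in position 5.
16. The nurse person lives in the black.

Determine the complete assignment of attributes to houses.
Solution:

House | Hobby | Job | Drink | Pet | Color
-----------------------------------------
  1   | painting | chef | smoothie | hamster | orange
  2   | gardening | nurse | tea | rabbit | black
  3   | reading | writer | juice | cat | gray
  4   | hiking | pilot | coffee | parrot | brown
  5   | cooking | plumber | soda | dog | white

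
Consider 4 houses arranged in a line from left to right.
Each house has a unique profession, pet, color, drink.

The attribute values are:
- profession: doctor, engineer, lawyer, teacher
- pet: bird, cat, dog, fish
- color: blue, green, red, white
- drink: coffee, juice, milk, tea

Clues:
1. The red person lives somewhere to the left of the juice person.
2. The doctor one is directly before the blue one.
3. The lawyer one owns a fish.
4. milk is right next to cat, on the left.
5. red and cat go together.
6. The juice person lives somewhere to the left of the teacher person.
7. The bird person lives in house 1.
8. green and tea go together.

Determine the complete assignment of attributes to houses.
Solution:

House | Profession | Pet | Color | Drink
----------------------------------------
  1   | engineer | bird | white | milk
  2   | doctor | cat | red | coffee
  3   | lawyer | fish | blue | juice
  4   | teacher | dog | green | tea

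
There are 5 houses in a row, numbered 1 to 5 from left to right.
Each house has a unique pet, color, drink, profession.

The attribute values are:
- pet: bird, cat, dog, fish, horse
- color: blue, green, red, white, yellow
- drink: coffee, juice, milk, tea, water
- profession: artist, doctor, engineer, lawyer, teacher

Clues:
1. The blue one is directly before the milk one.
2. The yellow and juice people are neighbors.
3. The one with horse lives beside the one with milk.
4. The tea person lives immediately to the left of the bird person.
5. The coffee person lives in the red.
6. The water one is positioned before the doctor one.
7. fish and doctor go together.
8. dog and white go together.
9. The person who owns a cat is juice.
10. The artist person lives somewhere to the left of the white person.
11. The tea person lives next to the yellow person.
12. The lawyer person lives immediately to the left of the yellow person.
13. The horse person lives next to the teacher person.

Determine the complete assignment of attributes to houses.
Solution:

House | Pet | Color | Drink | Profession
----------------------------------------
  1   | horse | blue | tea | lawyer
  2   | bird | yellow | milk | teacher
  3   | cat | green | juice | artist
  4   | dog | white | water | engineer
  5   | fish | red | coffee | doctor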